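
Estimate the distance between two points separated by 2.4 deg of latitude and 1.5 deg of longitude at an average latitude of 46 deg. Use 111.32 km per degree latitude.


dlat_km = 2.4 * 111.32 = 267.168
dlon_km = 1.5 * 111.32 * cos(46) ≈ 115.994
dist = sqrt(267.168^2 + 115.994^2) ≈ 291.3 km

291.3 km


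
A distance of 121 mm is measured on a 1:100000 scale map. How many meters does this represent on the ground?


ground = 121 mm * 100000 / 1000 = 12100.0 m

12100.0 m


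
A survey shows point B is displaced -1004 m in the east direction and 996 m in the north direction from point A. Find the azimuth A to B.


az = atan2(-1004, 996) = -45.2 deg
adjusted to 0-360: 314.8 degrees

314.8 degrees


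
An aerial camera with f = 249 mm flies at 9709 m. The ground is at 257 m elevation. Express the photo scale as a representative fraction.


scale = f / (H - h) = 249 mm / 9452 m = 249 / 9452000 = 1:37960

1:37960


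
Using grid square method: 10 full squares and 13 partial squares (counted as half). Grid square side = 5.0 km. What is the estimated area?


effective squares = 10 + 13 * 0.5 = 16.5
area = 16.5 * 25.0 = 412.5 km^2

412.5 km^2


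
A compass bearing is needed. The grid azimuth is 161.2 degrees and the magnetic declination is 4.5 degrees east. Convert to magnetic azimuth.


magnetic azimuth = grid azimuth - declination (east +ve)
mag_az = 161.2 - 4.5 = 156.7 degrees

156.7 degrees


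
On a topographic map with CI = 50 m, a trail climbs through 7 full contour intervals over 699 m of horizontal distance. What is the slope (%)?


elevation change = 7 * 50 = 350 m
slope = 350 / 699 * 100 = 50.1%

50.1%


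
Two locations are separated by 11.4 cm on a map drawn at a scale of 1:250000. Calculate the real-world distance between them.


ground = 11.4 cm * 250000 / 100 = 28500.0 m = 28.5 km

28.5 km


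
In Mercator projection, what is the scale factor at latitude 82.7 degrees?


SF = 1 / cos(82.7) = 1 / 0.127065 = 7.87

7.87


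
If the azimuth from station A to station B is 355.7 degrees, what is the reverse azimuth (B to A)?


back azimuth = (355.7 + 180) mod 360 = 175.7 degrees

175.7 degrees


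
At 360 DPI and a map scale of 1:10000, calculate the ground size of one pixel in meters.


pixel_cm = 2.54 / 360 ≈ 0.007056 cm
ground = pixel_cm * 10000 / 100 = 2.54 * 10000 / (360 * 100) = 25400 / 36000 ≈ 0.71 m

0.71 m


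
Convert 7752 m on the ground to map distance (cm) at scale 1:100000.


map_cm = 7752 * 100 / 100000 = 7.752 cm ≈ 7.75 cm

7.75 cm


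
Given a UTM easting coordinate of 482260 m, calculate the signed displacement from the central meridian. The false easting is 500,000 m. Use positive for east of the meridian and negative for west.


displacement = 482260 - 500000 = -17740 m

-17740 m


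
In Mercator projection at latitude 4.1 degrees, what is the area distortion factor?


area_distortion = 1/cos^2(4.1) = 1.005

1.005


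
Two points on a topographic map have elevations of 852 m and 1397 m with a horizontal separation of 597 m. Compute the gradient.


gradient = (1397 - 852) / 597 = 545 / 597 = 0.9129

0.9129


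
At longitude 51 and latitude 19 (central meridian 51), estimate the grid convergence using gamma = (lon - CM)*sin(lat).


gamma = (51 - 51) * sin(19) = 0 * 0.325568 = 0.0 degrees

0.0 degrees


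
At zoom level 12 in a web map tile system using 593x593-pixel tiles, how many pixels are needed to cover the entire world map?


tiles per axis = 2^12 = 4096
total tiles = 4096^2 = 16777216
pixels per axis = 4096 * 593 = 2428928
total pixels = 2428928^2 = 5899691229184

5899691229184 pixels


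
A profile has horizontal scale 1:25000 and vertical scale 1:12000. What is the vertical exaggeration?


VE = horizontal_scale / vertical_scale = 25000 / 12000 ≈ 2.1

2.1x


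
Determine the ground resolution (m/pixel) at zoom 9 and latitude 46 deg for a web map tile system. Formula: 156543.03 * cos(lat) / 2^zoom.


res = 156543.03 * cos(46) / 2^9 = 156543.03 * 0.69465837 / 512 = 212.39 m/pixel

212.39 m/pixel


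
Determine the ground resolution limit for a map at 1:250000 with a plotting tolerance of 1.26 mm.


ground = 1.26 mm * 250000 / 1000 = 315.0 m

315.0 m


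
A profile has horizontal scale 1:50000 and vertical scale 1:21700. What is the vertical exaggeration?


VE = horizontal_scale / vertical_scale = 50000 / 21700 ≈ 2.3

2.3x


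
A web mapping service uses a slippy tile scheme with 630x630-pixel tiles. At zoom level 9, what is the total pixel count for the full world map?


tiles per axis = 2^9 = 512
total tiles = 512^2 = 262144
pixels per axis = 512 * 630 = 322560
total pixels = 322560^2 = 104044953600

104044953600 pixels


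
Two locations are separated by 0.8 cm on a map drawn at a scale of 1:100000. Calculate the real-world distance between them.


ground = 0.8 cm * 100000 / 100 = 800.0 m

800.0 m


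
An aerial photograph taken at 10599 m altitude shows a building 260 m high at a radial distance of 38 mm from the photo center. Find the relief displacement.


d = h * r / H = 260 * 38 / 10599 = 0.93 mm

0.93 mm


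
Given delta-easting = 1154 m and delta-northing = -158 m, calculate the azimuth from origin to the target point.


az = atan2(1154, -158) = 97.8 deg
adjusted to 0-360: 97.8 degrees

97.8 degrees


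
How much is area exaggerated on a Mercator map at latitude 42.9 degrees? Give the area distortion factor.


area_distortion = 1/cos^2(42.9) = 1.864

1.864


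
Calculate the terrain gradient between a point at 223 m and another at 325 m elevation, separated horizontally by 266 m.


gradient = (325 - 223) / 266 = 102 / 266 = 0.3835

0.3835


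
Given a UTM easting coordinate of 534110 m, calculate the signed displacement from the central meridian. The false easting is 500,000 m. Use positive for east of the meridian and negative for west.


displacement = 534110 - 500000 = 34110 m

34110 m


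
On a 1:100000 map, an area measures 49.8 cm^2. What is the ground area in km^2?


ground_area = 49.8 * (100000/100)^2 = 49800000.0 m^2 = 49.8 km^2

49.8 km^2


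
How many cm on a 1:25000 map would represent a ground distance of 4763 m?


map_cm = 4763 * 100 / 25000 = 19.052 cm ≈ 19.05 cm

19.05 cm


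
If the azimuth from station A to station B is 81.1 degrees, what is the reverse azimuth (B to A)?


back azimuth = (81.1 + 180) mod 360 = 261.1 degrees

261.1 degrees


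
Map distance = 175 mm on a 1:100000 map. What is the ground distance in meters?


ground = 175 mm * 100000 / 1000 = 17500.0 m

17500.0 m


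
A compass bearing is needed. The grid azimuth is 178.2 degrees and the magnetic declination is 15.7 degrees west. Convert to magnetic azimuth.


magnetic azimuth = grid azimuth - declination (east +ve)
mag_az = 178.2 - -15.7 = 193.9 degrees

193.9 degrees


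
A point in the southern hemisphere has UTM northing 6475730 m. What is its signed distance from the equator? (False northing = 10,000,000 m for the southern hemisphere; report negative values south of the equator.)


For southern: actual = 6475730 - 10000000 = -3524270 m

-3524270 m


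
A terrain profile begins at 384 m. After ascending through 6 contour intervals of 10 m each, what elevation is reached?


elevation = 384 + 6 * 10 = 444 m

444 m


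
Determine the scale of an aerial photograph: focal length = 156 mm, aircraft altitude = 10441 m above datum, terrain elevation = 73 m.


scale = f / (H - h) = 156 mm / 10368 m = 156 / 10368000 = 1:66462

1:66462


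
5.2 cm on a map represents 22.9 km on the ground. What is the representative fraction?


ground = 22.9 km = 2290000 cm; RF denominator = ground / map = 2290000 / 5.2 ≈ 440385; RF = 1:440385

1:440385


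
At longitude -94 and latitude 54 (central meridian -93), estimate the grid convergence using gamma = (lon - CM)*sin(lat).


gamma = (-94 - -93) * sin(54) = -1 * 0.809017 = -0.809 degrees

-0.809 degrees


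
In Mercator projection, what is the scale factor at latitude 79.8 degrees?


SF = 1 / cos(79.8) = 1 / 0.177085 = 5.647

5.647


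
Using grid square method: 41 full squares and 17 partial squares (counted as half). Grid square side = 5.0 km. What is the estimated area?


effective squares = 41 + 17 * 0.5 = 49.5
area = 49.5 * 25.0 = 1237.5 km^2

1237.5 km^2


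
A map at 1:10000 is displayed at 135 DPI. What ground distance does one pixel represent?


pixel_cm = 2.54 / 135 ≈ 0.018815 cm
ground = pixel_cm * 10000 / 100 = 2.54 * 10000 / (135 * 100) = 25400 / 13500 ≈ 1.88 m

1.88 m


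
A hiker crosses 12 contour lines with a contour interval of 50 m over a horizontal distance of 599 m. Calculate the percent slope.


elevation change = 12 * 50 = 600 m
slope = 600 / 599 * 100 = 100.2%

100.2%


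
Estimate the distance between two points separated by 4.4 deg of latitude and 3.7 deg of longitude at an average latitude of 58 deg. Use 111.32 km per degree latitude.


dlat_km = 4.4 * 111.32 = 489.808
dlon_km = 3.7 * 111.32 * cos(58) ≈ 218.265
dist = sqrt(489.808^2 + 218.265^2) ≈ 536.2 km

536.2 km


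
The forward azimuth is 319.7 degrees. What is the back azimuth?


back azimuth = (319.7 + 180) mod 360 = 139.7 degrees

139.7 degrees


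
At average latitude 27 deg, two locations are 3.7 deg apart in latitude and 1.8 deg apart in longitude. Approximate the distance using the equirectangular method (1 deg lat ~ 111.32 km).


dlat_km = 3.7 * 111.32 = 411.884
dlon_km = 1.8 * 111.32 * cos(27) ≈ 178.536
dist = sqrt(411.884^2 + 178.536^2) ≈ 448.9 km

448.9 km


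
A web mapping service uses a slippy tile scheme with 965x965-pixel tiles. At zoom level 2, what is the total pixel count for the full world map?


tiles per axis = 2^2 = 4
total tiles = 4^2 = 16
pixels per axis = 4 * 965 = 3860
total pixels = 3860^2 = 14899600

14899600 pixels


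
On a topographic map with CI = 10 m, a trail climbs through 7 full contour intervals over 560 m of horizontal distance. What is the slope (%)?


elevation change = 7 * 10 = 70 m
slope = 70 / 560 * 100 = 12.5%

12.5%


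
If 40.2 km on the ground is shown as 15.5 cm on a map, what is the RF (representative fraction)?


ground = 40.2 km = 4020000 cm; RF denominator = ground / map = 4020000 / 15.5 ≈ 259355; RF = 1:259355

1:259355


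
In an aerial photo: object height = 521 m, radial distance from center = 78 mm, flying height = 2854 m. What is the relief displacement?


d = h * r / H = 521 * 78 / 2854 = 14.24 mm

14.24 mm


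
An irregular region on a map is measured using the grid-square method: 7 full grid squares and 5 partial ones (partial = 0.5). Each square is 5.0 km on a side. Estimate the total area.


effective squares = 7 + 5 * 0.5 = 9.5
area = 9.5 * 25.0 = 237.5 km^2

237.5 km^2


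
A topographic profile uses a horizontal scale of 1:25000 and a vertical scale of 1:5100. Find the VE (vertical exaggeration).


VE = horizontal_scale / vertical_scale = 25000 / 5100 ≈ 4.9

4.9x


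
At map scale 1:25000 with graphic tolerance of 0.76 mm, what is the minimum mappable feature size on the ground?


ground = 0.76 mm * 25000 / 1000 = 19.0 m

19.0 m


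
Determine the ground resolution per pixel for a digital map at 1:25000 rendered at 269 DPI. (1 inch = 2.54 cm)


pixel_cm = 2.54 / 269 ≈ 0.009442 cm
ground = pixel_cm * 25000 / 100 = 2.54 * 25000 / (269 * 100) = 63500 / 26900 ≈ 2.36 m

2.36 m


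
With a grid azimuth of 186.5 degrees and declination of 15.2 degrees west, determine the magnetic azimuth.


magnetic azimuth = grid azimuth - declination (east +ve)
mag_az = 186.5 - -15.2 = 201.7 degrees

201.7 degrees


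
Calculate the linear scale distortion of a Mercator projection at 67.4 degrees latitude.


SF = 1 / cos(67.4) = 1 / 0.384295 = 2.602

2.602


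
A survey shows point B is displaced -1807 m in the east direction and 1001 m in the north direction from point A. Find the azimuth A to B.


az = atan2(-1807, 1001) = -61.0 deg
adjusted to 0-360: 299.0 degrees

299.0 degrees


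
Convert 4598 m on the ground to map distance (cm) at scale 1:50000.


map_cm = 4598 * 100 / 50000 = 9.196 cm ≈ 9.2 cm

9.2 cm


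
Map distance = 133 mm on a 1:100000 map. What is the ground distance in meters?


ground = 133 mm * 100000 / 1000 = 13300.0 m

13300.0 m


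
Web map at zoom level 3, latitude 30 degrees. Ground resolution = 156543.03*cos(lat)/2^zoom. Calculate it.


res = 156543.03 * cos(30) / 2^3 = 156543.03 * 0.8660254 / 8 = 16946.28 m/pixel

16946.28 m/pixel


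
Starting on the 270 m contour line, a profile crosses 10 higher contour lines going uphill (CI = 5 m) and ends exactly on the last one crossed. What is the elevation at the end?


elevation = 270 + 10 * 5 = 320 m

320 m


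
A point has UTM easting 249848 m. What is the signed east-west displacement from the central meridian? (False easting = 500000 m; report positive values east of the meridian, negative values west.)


displacement = 249848 - 500000 = -250152 m

-250152 m


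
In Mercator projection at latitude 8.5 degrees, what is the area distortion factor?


area_distortion = 1/cos^2(8.5) = 1.022

1.022


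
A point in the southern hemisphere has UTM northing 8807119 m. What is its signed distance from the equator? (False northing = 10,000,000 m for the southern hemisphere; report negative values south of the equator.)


For southern: actual = 8807119 - 10000000 = -1192881 m

-1192881 m


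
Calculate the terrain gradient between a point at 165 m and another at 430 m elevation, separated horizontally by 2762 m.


gradient = (430 - 165) / 2762 = 265 / 2762 = 0.0959

0.0959


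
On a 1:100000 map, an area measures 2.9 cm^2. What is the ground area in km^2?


ground_area = 2.9 * (100000/100)^2 = 2900000.0 m^2 = 2.9 km^2

2.9 km^2


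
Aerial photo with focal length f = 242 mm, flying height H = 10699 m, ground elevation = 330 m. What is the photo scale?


scale = f / (H - h) = 242 mm / 10369 m = 242 / 10369000 = 1:42847

1:42847


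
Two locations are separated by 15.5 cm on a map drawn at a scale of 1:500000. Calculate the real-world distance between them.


ground = 15.5 cm * 500000 / 100 = 77500.0 m = 77.5 km

77.5 km


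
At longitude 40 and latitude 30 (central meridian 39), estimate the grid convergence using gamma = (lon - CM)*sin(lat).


gamma = (40 - 39) * sin(30) = 1 * 0.5 = 0.5 degrees

0.5 degrees


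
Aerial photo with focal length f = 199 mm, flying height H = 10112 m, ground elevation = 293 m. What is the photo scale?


scale = f / (H - h) = 199 mm / 9819 m = 199 / 9819000 = 1:49342

1:49342


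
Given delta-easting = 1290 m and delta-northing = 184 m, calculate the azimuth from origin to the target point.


az = atan2(1290, 184) = 81.9 deg
adjusted to 0-360: 81.9 degrees

81.9 degrees


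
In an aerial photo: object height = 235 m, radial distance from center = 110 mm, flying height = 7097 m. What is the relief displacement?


d = h * r / H = 235 * 110 / 7097 = 3.64 mm

3.64 mm


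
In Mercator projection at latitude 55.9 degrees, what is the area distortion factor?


area_distortion = 1/cos^2(55.9) = 3.182

3.182


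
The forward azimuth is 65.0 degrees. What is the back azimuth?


back azimuth = (65.0 + 180) mod 360 = 245.0 degrees

245.0 degrees


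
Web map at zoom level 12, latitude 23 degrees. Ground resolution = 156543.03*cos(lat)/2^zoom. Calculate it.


res = 156543.03 * cos(23) / 2^12 = 156543.03 * 0.92050485 / 4096 = 35.18 m/pixel

35.18 m/pixel


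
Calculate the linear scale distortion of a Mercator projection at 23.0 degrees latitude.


SF = 1 / cos(23.0) = 1 / 0.920505 = 1.086

1.086


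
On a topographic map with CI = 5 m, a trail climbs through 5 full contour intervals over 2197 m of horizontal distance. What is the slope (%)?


elevation change = 5 * 5 = 25 m
slope = 25 / 2197 * 100 = 1.1%

1.1%


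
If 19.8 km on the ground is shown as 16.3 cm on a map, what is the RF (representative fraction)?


ground = 19.8 km = 1980000 cm; RF denominator = ground / map = 1980000 / 16.3 ≈ 121472; RF = 1:121472

1:121472


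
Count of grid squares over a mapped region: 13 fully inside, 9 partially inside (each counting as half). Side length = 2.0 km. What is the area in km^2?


effective squares = 13 + 9 * 0.5 = 17.5
area = 17.5 * 4.0 = 70.0 km^2

70.0 km^2


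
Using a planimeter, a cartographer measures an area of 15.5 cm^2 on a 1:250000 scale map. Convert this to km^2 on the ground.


ground_area = 15.5 * (250000/100)^2 = 96875000.0 m^2 = 96.875 km^2

96.875 km^2


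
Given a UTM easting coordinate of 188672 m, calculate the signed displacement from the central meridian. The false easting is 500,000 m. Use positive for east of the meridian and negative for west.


displacement = 188672 - 500000 = -311328 m

-311328 m


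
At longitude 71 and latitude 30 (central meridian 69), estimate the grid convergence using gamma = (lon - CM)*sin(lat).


gamma = (71 - 69) * sin(30) = 2 * 0.5 = 1.0 degrees

1.0 degrees


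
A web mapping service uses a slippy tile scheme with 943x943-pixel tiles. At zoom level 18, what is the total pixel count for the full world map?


tiles per axis = 2^18 = 262144
total tiles = 262144^2 = 68719476736
pixels per axis = 262144 * 943 = 247201792
total pixels = 247201792^2 = 61108725968011264

61108725968011264 pixels


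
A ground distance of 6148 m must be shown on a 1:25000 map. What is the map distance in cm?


map_cm = 6148 * 100 / 25000 = 24.592 cm ≈ 24.59 cm

24.59 cm


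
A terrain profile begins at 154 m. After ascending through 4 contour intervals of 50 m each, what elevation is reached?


elevation = 154 + 4 * 50 = 354 m

354 m


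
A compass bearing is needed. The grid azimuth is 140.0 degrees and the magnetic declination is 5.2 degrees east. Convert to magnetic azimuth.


magnetic azimuth = grid azimuth - declination (east +ve)
mag_az = 140.0 - 5.2 = 134.8 degrees

134.8 degrees


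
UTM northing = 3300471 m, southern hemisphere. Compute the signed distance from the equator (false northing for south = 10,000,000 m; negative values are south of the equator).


For southern: actual = 3300471 - 10000000 = -6699529 m

-6699529 m


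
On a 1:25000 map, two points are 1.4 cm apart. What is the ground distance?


ground = 1.4 cm * 25000 / 100 = 350.0 m

350.0 m


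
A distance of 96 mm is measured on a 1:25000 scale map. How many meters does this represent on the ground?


ground = 96 mm * 25000 / 1000 = 2400.0 m

2400.0 m


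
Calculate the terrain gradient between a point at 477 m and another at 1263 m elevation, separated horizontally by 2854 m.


gradient = (1263 - 477) / 2854 = 786 / 2854 = 0.2754

0.2754


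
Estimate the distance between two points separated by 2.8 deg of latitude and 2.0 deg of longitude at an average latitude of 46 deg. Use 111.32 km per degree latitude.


dlat_km = 2.8 * 111.32 = 311.696
dlon_km = 2.0 * 111.32 * cos(46) ≈ 154.659
dist = sqrt(311.696^2 + 154.659^2) ≈ 348.0 km

348.0 km


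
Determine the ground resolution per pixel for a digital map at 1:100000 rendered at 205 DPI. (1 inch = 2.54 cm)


pixel_cm = 2.54 / 205 ≈ 0.01239 cm
ground = pixel_cm * 100000 / 100 = 2.54 * 100000 / (205 * 100) = 254000 / 20500 ≈ 12.39 m

12.39 m


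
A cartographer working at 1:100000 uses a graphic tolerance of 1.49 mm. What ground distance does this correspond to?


ground = 1.49 mm * 100000 / 1000 = 149.0 m

149.0 m


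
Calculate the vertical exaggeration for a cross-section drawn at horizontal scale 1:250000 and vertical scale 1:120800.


VE = horizontal_scale / vertical_scale = 250000 / 120800 ≈ 2.1

2.1x


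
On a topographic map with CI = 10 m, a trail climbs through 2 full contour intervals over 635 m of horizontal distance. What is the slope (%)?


elevation change = 2 * 10 = 20 m
slope = 20 / 635 * 100 = 3.1%

3.1%


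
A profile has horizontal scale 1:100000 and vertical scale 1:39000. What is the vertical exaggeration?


VE = horizontal_scale / vertical_scale = 100000 / 39000 ≈ 2.6

2.6x


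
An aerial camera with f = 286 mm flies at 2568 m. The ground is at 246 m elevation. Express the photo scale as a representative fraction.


scale = f / (H - h) = 286 mm / 2322 m = 286 / 2322000 = 1:8119

1:8119


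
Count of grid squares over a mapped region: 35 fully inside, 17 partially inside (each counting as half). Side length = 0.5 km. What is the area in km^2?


effective squares = 35 + 17 * 0.5 = 43.5
area = 43.5 * 0.25 = 10.875 km^2

10.875 km^2


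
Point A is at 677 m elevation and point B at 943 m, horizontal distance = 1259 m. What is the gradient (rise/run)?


gradient = (943 - 677) / 1259 = 266 / 1259 = 0.2113

0.2113


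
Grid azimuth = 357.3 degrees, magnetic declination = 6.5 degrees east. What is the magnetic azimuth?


magnetic azimuth = grid azimuth - declination (east +ve)
mag_az = 357.3 - 6.5 = 350.8 degrees

350.8 degrees


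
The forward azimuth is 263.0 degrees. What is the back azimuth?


back azimuth = (263.0 + 180) mod 360 = 83.0 degrees

83.0 degrees


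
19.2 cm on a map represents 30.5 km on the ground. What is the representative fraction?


ground = 30.5 km = 3050000 cm; RF denominator = ground / map = 3050000 / 19.2 ≈ 158854; RF = 1:158854

1:158854


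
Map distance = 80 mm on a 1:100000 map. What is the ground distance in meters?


ground = 80 mm * 100000 / 1000 = 8000.0 m

8000.0 m


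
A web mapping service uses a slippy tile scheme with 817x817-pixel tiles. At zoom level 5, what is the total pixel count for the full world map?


tiles per axis = 2^5 = 32
total tiles = 32^2 = 1024
pixels per axis = 32 * 817 = 26144
total pixels = 26144^2 = 683508736

683508736 pixels


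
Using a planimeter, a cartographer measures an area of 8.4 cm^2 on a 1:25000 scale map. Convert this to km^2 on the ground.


ground_area = 8.4 * (25000/100)^2 = 525000.0 m^2 = 0.525 km^2

0.525 km^2


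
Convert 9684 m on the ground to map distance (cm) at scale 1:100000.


map_cm = 9684 * 100 / 100000 = 9.684 cm ≈ 9.68 cm

9.68 cm


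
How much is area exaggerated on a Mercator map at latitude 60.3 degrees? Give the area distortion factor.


area_distortion = 1/cos^2(60.3) = 4.074

4.074


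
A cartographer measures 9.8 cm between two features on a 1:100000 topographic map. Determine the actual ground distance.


ground = 9.8 cm * 100000 / 100 = 9800.0 m = 9.8 km

9.8 km


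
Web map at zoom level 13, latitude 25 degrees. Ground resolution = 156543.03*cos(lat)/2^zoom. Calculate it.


res = 156543.03 * cos(25) / 2^13 = 156543.03 * 0.90630779 / 8192 = 17.32 m/pixel

17.32 m/pixel


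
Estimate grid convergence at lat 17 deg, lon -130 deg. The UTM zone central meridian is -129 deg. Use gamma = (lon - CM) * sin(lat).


gamma = (-130 - -129) * sin(17) = -1 * 0.292372 = -0.292 degrees

-0.292 degrees


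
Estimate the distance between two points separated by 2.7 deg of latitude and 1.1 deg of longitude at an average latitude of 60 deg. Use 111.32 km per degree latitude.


dlat_km = 2.7 * 111.32 = 300.564
dlon_km = 1.1 * 111.32 * cos(60) ≈ 61.226
dist = sqrt(300.564^2 + 61.226^2) ≈ 306.7 km

306.7 km


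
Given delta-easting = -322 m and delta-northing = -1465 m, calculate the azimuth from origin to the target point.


az = atan2(-322, -1465) = -167.6 deg
adjusted to 0-360: 192.4 degrees

192.4 degrees


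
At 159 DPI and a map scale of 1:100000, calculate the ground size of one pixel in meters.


pixel_cm = 2.54 / 159 ≈ 0.015975 cm
ground = pixel_cm * 100000 / 100 = 2.54 * 100000 / (159 * 100) = 254000 / 15900 ≈ 15.97 m

15.97 m


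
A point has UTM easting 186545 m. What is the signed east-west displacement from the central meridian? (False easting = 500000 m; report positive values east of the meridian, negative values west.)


displacement = 186545 - 500000 = -313455 m

-313455 m


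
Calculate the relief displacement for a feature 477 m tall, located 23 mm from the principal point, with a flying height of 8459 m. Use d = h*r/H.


d = h * r / H = 477 * 23 / 8459 = 1.3 mm

1.3 mm


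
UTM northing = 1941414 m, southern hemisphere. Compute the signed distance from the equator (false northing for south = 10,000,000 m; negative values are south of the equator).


For southern: actual = 1941414 - 10000000 = -8058586 m

-8058586 m


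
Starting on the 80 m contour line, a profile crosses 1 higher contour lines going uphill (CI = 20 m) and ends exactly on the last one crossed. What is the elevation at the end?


elevation = 80 + 1 * 20 = 100 m

100 m


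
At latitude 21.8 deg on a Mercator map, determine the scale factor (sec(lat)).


SF = 1 / cos(21.8) = 1 / 0.928486 = 1.077

1.077


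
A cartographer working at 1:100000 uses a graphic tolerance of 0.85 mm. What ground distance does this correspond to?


ground = 0.85 mm * 100000 / 1000 = 85.0 m

85.0 m


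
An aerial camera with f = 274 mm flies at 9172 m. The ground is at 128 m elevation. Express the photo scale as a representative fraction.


scale = f / (H - h) = 274 mm / 9044 m = 274 / 9044000 = 1:33007

1:33007


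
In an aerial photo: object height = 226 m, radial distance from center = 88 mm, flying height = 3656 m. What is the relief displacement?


d = h * r / H = 226 * 88 / 3656 = 5.44 mm

5.44 mm


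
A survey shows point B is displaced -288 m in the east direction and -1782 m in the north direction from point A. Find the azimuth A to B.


az = atan2(-288, -1782) = -170.8 deg
adjusted to 0-360: 189.2 degrees

189.2 degrees


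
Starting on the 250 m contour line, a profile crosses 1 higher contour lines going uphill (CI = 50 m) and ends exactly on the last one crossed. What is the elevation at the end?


elevation = 250 + 1 * 50 = 300 m

300 m


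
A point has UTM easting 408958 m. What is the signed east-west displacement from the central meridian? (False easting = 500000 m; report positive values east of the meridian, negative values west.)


displacement = 408958 - 500000 = -91042 m

-91042 m


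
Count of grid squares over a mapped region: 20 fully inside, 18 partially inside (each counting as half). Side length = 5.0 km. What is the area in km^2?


effective squares = 20 + 18 * 0.5 = 29.0
area = 29.0 * 25.0 = 725.0 km^2

725.0 km^2


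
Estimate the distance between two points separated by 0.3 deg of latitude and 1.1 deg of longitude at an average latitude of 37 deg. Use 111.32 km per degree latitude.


dlat_km = 0.3 * 111.32 = 33.396
dlon_km = 1.1 * 111.32 * cos(37) ≈ 97.795
dist = sqrt(33.396^2 + 97.795^2) ≈ 103.3 km

103.3 km


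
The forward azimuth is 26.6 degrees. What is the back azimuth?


back azimuth = (26.6 + 180) mod 360 = 206.6 degrees

206.6 degrees


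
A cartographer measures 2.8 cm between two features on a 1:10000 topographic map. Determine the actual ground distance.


ground = 2.8 cm * 10000 / 100 = 280.0 m

280.0 m


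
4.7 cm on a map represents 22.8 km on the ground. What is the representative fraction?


ground = 22.8 km = 2280000 cm; RF denominator = ground / map = 2280000 / 4.7 ≈ 485106; RF = 1:485106

1:485106


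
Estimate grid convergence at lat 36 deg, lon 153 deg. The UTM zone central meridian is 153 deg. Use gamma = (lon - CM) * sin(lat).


gamma = (153 - 153) * sin(36) = 0 * 0.587785 = 0.0 degrees

0.0 degrees


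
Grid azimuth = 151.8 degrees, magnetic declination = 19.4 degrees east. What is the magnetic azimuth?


magnetic azimuth = grid azimuth - declination (east +ve)
mag_az = 151.8 - 19.4 = 132.4 degrees

132.4 degrees


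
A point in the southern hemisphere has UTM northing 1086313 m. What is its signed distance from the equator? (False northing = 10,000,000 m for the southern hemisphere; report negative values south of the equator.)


For southern: actual = 1086313 - 10000000 = -8913687 m

-8913687 m


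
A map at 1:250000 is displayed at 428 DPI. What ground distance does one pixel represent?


pixel_cm = 2.54 / 428 ≈ 0.005935 cm
ground = pixel_cm * 250000 / 100 = 2.54 * 250000 / (428 * 100) = 635000 / 42800 ≈ 14.84 m

14.84 m


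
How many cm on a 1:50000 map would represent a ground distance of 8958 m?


map_cm = 8958 * 100 / 50000 = 17.916 cm ≈ 17.92 cm

17.92 cm


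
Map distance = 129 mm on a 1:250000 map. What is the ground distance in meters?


ground = 129 mm * 250000 / 1000 = 32250.0 m

32250.0 m


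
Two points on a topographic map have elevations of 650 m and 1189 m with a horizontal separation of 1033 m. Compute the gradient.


gradient = (1189 - 650) / 1033 = 539 / 1033 = 0.5218

0.5218


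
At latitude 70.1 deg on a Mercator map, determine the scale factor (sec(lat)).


SF = 1 / cos(70.1) = 1 / 0.34038 = 2.938

2.938


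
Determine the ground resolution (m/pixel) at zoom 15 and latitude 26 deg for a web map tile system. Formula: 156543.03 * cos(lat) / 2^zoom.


res = 156543.03 * cos(26) / 2^15 = 156543.03 * 0.89879405 / 32768 = 4.29 m/pixel

4.29 m/pixel


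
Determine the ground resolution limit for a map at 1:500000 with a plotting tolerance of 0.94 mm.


ground = 0.94 mm * 500000 / 1000 = 470.0 m

470.0 m


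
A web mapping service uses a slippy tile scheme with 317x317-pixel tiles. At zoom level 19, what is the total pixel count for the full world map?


tiles per axis = 2^19 = 524288
total tiles = 524288^2 = 274877906944
pixels per axis = 524288 * 317 = 166199296
total pixels = 166199296^2 = 27622205990895616

27622205990895616 pixels


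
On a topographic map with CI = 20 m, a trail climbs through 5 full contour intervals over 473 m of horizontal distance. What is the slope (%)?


elevation change = 5 * 20 = 100 m
slope = 100 / 473 * 100 = 21.1%

21.1%


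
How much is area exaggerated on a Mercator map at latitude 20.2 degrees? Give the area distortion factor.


area_distortion = 1/cos^2(20.2) = 1.135

1.135


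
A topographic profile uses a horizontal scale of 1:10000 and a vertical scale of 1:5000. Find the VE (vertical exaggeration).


VE = horizontal_scale / vertical_scale = 10000 / 5000 = 2.0

2.0x


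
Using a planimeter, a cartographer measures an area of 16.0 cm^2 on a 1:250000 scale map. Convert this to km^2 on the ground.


ground_area = 16.0 * (250000/100)^2 = 100000000.0 m^2 = 100.0 km^2

100.0 km^2


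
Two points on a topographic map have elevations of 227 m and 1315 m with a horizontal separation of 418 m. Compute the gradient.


gradient = (1315 - 227) / 418 = 1088 / 418 = 2.6029

2.6029


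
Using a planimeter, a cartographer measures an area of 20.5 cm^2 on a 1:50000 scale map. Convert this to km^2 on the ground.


ground_area = 20.5 * (50000/100)^2 = 5125000.0 m^2 = 5.125 km^2

5.125 km^2


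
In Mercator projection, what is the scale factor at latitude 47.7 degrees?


SF = 1 / cos(47.7) = 1 / 0.673013 = 1.486

1.486


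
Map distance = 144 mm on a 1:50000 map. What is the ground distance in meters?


ground = 144 mm * 50000 / 1000 = 7200.0 m

7200.0 m


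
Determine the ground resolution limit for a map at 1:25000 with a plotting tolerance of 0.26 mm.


ground = 0.26 mm * 25000 / 1000 = 6.5 m

6.5 m


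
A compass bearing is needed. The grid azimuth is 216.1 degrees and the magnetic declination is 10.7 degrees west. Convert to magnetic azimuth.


magnetic azimuth = grid azimuth - declination (east +ve)
mag_az = 216.1 - -10.7 = 226.8 degrees

226.8 degrees


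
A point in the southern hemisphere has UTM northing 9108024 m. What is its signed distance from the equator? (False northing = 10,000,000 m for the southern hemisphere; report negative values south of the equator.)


For southern: actual = 9108024 - 10000000 = -891976 m

-891976 m


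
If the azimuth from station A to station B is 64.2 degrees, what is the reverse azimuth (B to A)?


back azimuth = (64.2 + 180) mod 360 = 244.2 degrees

244.2 degrees


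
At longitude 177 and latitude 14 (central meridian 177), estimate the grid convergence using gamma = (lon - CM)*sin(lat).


gamma = (177 - 177) * sin(14) = 0 * 0.241922 = 0.0 degrees

0.0 degrees


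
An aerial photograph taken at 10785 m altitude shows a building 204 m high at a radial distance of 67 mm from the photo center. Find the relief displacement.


d = h * r / H = 204 * 67 / 10785 = 1.27 mm

1.27 mm


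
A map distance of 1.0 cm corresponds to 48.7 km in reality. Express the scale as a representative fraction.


ground = 48.7 km = 4870000 cm; RF denominator = ground / map = 4870000 / 1.0 = 4870000; RF = 1:4870000

1:4870000


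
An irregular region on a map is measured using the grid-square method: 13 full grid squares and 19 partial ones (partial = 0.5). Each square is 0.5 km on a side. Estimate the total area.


effective squares = 13 + 19 * 0.5 = 22.5
area = 22.5 * 0.25 = 5.625 km^2

5.625 km^2


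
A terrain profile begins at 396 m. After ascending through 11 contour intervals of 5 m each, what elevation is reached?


elevation = 396 + 11 * 5 = 451 m

451 m


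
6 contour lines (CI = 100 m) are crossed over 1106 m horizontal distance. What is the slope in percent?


elevation change = 6 * 100 = 600 m
slope = 600 / 1106 * 100 = 54.2%

54.2%


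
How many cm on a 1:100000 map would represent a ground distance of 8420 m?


map_cm = 8420 * 100 / 100000 = 8.42 cm

8.42 cm


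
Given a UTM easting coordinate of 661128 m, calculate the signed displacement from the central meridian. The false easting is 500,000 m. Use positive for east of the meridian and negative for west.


displacement = 661128 - 500000 = 161128 m

161128 m


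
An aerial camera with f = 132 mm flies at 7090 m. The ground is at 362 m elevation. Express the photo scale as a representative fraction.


scale = f / (H - h) = 132 mm / 6728 m = 132 / 6728000 = 1:50970

1:50970


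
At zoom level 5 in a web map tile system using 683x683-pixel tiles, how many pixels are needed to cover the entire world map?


tiles per axis = 2^5 = 32
total tiles = 32^2 = 1024
pixels per axis = 32 * 683 = 21856
total pixels = 21856^2 = 477684736

477684736 pixels


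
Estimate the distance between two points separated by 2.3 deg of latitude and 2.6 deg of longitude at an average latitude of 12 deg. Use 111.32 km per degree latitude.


dlat_km = 2.3 * 111.32 = 256.036
dlon_km = 2.6 * 111.32 * cos(12) ≈ 283.107
dist = sqrt(256.036^2 + 283.107^2) ≈ 381.7 km

381.7 km


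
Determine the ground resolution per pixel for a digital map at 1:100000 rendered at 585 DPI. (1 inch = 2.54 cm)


pixel_cm = 2.54 / 585 ≈ 0.004342 cm
ground = pixel_cm * 100000 / 100 = 2.54 * 100000 / (585 * 100) = 254000 / 58500 ≈ 4.34 m

4.34 m


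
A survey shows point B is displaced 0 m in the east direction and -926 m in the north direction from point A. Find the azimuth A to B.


az = atan2(0, -926) = 180.0 deg
adjusted to 0-360: 180.0 degrees

180.0 degrees


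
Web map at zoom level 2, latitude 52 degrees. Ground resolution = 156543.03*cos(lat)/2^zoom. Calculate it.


res = 156543.03 * cos(52) / 2^2 = 156543.03 * 0.61566148 / 4 = 24094.38 m/pixel

24094.38 m/pixel


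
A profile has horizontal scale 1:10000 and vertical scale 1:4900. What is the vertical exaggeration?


VE = horizontal_scale / vertical_scale = 10000 / 4900 ≈ 2.0

2.0x


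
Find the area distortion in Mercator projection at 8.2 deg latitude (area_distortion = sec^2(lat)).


area_distortion = 1/cos^2(8.2) = 1.021

1.021


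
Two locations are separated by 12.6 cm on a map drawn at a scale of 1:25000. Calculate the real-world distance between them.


ground = 12.6 cm * 25000 / 100 = 3150.0 m = 3.15 km

3.15 km


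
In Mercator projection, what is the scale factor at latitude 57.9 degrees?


SF = 1 / cos(57.9) = 1 / 0.531399 = 1.882

1.882


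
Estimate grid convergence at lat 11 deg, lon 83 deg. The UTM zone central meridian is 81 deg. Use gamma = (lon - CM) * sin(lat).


gamma = (83 - 81) * sin(11) = 2 * 0.190809 = 0.382 degrees

0.382 degrees


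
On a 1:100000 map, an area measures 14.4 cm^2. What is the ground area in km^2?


ground_area = 14.4 * (100000/100)^2 = 14400000.0 m^2 = 14.4 km^2

14.4 km^2


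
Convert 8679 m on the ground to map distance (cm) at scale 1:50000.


map_cm = 8679 * 100 / 50000 = 17.358 cm ≈ 17.36 cm

17.36 cm


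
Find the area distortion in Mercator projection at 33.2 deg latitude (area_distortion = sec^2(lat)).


area_distortion = 1/cos^2(33.2) = 1.428

1.428


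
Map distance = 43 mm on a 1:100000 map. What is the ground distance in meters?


ground = 43 mm * 100000 / 1000 = 4300.0 m

4300.0 m


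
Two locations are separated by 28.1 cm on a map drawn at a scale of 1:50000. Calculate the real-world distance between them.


ground = 28.1 cm * 50000 / 100 = 14050.0 m = 14.05 km

14.05 km


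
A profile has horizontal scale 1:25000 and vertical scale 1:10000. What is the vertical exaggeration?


VE = horizontal_scale / vertical_scale = 25000 / 10000 = 2.5

2.5x


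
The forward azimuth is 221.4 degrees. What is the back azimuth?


back azimuth = (221.4 + 180) mod 360 = 41.4 degrees

41.4 degrees


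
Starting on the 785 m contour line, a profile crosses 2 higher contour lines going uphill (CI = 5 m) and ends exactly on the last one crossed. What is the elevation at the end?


elevation = 785 + 2 * 5 = 795 m

795 m


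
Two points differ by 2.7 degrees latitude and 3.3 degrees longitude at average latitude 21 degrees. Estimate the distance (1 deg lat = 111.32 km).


dlat_km = 2.7 * 111.32 = 300.564
dlon_km = 3.3 * 111.32 * cos(21) ≈ 342.956
dist = sqrt(300.564^2 + 342.956^2) ≈ 456.0 km

456.0 km


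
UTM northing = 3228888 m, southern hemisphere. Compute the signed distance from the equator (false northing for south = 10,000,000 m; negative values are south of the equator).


For southern: actual = 3228888 - 10000000 = -6771112 m

-6771112 m


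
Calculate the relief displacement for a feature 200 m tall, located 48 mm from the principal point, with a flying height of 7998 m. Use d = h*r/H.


d = h * r / H = 200 * 48 / 7998 = 1.2 mm

1.2 mm


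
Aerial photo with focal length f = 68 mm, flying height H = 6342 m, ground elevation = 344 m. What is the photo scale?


scale = f / (H - h) = 68 mm / 5998 m = 68 / 5998000 = 1:88206

1:88206


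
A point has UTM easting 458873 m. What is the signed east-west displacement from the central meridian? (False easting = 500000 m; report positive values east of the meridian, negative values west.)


displacement = 458873 - 500000 = -41127 m

-41127 m


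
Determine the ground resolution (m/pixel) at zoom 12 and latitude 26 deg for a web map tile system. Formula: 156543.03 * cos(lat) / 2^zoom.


res = 156543.03 * cos(26) / 2^12 = 156543.03 * 0.89879405 / 4096 = 34.35 m/pixel

34.35 m/pixel


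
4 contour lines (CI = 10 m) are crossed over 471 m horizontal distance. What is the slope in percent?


elevation change = 4 * 10 = 40 m
slope = 40 / 471 * 100 = 8.5%

8.5%


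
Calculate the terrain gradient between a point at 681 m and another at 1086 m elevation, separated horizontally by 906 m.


gradient = (1086 - 681) / 906 = 405 / 906 = 0.447

0.447


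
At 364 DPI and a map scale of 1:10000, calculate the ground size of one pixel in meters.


pixel_cm = 2.54 / 364 ≈ 0.006978 cm
ground = pixel_cm * 10000 / 100 = 2.54 * 10000 / (364 * 100) = 25400 / 36400 ≈ 0.7 m

0.7 m
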